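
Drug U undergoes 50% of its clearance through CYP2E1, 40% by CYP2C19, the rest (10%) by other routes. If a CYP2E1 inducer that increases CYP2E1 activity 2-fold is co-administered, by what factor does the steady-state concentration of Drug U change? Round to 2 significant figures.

0.67

The CYP2E1 pathway (50% of clearance) rises to 2× activity: 0.5 × 2 = 1.
CYP2C19 (40%) and the residual 10% are unaffected.
New clearance relative to baseline: 1 + 0.4 + 0.1 = 1.5.
Steady-state concentration ratio = CL_old/CL_new = 1 / 1.5 = 0.67.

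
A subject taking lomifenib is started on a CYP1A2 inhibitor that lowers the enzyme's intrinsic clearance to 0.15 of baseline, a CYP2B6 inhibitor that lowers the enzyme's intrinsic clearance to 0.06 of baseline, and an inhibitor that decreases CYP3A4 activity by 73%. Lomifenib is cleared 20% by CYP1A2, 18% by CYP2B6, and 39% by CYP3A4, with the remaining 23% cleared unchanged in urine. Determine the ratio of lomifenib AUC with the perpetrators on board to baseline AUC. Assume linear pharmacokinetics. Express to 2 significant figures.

The CYP1A2 pathway (20% of clearance) falls to 0.15× activity: 0.2 × 0.15 = 0.03.
The CYP2B6 pathway (18% of clearance) falls to 0.06× activity: 0.18 × 0.06 = 0.0108.
The CYP3A4 pathway (39% of clearance) falls to 0.27× activity: 0.39 × 0.27 = 0.1053.
The remaining 23% of clearance is unaffected.
New clearance relative to baseline: 0.03 + 0.0108 + 0.1053 + 0.23 = 0.3761.
AUC ∝ 1/CL: fold-change = 1 / 0.3761 = 2.7.

2.7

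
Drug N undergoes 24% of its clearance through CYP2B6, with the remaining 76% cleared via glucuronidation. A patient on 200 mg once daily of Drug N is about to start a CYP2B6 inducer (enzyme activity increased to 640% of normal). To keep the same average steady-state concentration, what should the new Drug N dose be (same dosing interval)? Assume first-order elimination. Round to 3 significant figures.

The CYP2B6 pathway (24% of clearance) increases to 6.4× activity: 0.24 × 6.4 = 1.536.
Non-CYP routes (76%) are unchanged.
Relative clearance = 1.536 + 0.76 = 2.296.
To maintain the same steady-state level, dose must scale with clearance: new dose = 200 × 2.296 = 459 mg.

459 mg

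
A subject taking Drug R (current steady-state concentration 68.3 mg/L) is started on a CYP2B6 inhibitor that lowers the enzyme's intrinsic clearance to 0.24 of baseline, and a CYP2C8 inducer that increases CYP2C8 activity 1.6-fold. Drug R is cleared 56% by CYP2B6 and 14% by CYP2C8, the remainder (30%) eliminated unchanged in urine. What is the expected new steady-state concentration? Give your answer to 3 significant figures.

104 mg/L

The CYP2B6 pathway (56% of clearance) drops to 0.24× activity: 0.56 × 0.24 = 0.1344.
The CYP2C8 pathway (14% of clearance) rises to 1.6× activity: 0.14 × 1.6 = 0.224.
Non-CYP routes (30%) are unchanged.
Relative clearance = 0.1344 + 0.224 + 0.3 = 0.6584.
New steady-state concentration = 68.3 / 0.6584 = 104 mg/L (concentration scales inversely with clearance).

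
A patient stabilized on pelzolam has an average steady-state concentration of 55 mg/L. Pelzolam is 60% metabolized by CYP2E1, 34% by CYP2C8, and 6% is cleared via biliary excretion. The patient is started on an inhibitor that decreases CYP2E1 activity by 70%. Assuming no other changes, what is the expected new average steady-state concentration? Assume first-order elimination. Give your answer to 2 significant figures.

95 mg/L

The CYP2E1 pathway (60% of clearance) is reduced to 0.3× activity: 0.6 × 0.3 = 0.18.
CYP2C8 (34%) and the residual 6% are unaffected.
CL_new/CL_old = 0.18 + 0.34 + 0.06 = 0.58.
With dosing unchanged, average steady-state concentration scales as 1/CL: 55 / 0.58 = 95 mg/L.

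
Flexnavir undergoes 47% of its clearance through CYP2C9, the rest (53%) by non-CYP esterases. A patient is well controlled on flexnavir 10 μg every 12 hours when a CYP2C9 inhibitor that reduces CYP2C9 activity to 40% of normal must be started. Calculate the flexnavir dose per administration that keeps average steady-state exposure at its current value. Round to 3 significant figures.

The CYP2C9 pathway (47% of clearance) drops to 0.4× activity: 0.47 × 0.4 = 0.188.
The remaining 53% of clearance is unaffected.
CL_new/CL_old = 0.188 + 0.53 = 0.718.
Exposure is unchanged when dose changes in proportion to clearance. New dose = 10 μg × 0.718 = 7.18 μg.

7.18 μg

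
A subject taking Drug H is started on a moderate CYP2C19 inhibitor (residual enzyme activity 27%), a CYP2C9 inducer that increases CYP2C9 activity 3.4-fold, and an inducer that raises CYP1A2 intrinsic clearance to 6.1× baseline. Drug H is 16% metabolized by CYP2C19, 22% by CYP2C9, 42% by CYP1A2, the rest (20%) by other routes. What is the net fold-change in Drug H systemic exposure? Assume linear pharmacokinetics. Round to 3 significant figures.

0.281

The CYP2C19 pathway (16% of clearance) drops to 0.27× activity: 0.16 × 0.27 = 0.0432.
The CYP2C9 pathway (22% of clearance) rises to 3.4× activity: 0.22 × 3.4 = 0.748.
The CYP1A2 pathway (42% of clearance) is boosted to 6.1× activity: 0.42 × 6.1 = 2.562.
The remaining 20% of clearance is unaffected.
Relative clearance = 0.0432 + 0.748 + 2.562 + 0.2 = 3.5532.
Because systemic exposure varies inversely with clearance, the combined effect is 1 / 3.5532 = 0.281.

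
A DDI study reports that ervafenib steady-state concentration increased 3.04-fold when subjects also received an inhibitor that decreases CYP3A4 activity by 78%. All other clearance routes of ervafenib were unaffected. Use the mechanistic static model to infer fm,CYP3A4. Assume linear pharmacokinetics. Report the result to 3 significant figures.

0.860

CL'/CL = 1 / 3.04 = 0.3289
0.22·fm + (1 − fm) = 0.3289
fm = (0.3289 − 1) / (0.22 − 1) = 0.860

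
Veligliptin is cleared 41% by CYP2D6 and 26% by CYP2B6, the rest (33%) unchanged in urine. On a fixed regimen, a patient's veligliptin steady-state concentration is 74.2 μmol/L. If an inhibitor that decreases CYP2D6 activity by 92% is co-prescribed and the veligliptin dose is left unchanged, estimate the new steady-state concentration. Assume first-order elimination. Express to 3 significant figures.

119 μmol/L

The CYP2D6 pathway (41% of clearance) is reduced to 0.08× activity: 0.41 × 0.08 = 0.0328.
CYP2B6 (26%) and the residual 33% are unaffected.
CL_new/CL_old = 0.0328 + 0.26 + 0.33 = 0.6228.
Steady-state concentration ∝ 1/CL, so new value = 74.2 / 0.6228 = 119 μmol/L.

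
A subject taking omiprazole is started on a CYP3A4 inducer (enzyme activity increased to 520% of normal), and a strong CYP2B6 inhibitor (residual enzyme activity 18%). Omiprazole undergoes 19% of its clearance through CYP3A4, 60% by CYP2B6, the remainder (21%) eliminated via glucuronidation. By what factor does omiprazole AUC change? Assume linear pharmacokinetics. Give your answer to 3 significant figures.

CYP3A4: 0.19 × 5.2 = 0.988
CYP2B6: 0.6 × 0.18 = 0.108
Other: 0.21 (unchanged)
CL_new/CL_old = 0.988 + 0.108 + 0.21 = 1.306.
Net AUC ratio = 1 / 1.306 = 0.766.

0.766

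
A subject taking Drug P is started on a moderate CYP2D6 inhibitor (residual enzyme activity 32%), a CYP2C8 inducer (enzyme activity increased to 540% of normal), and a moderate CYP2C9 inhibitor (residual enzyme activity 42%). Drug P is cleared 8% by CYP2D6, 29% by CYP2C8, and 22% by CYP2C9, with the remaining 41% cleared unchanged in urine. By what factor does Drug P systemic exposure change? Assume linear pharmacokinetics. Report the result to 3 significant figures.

0.478

The CYP2D6 pathway (8% of clearance) falls to 0.32× activity: 0.08 × 0.32 = 0.0256.
The CYP2C8 pathway (29% of clearance) is boosted to 5.4× activity: 0.29 × 5.4 = 1.566.
The CYP2C9 pathway (22% of clearance) falls to 0.42× activity: 0.22 × 0.42 = 0.0924.
The remaining 41% of clearance is unaffected.
Relative clearance = 0.0256 + 1.566 + 0.0924 + 0.41 = 2.094.
Net systemic exposure ratio = 1 / 2.094 = 0.478.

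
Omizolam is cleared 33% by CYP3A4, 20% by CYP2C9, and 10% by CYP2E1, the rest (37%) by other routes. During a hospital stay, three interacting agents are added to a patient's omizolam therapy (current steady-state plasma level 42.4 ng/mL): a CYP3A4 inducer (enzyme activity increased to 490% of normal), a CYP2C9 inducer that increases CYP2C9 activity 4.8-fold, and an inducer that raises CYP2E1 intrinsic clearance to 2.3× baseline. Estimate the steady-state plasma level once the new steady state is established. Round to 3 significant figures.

13.3 ng/mL

CYP3A4: 0.33 × 4.9 = 1.617
CYP2C9: 0.2 × 4.8 = 0.96
CYP2E1: 0.1 × 2.3 = 0.23
Other: 0.37 (unchanged)
Relative clearance = 1.617 + 0.96 + 0.23 + 0.37 = 3.177.
New steady-state plasma level = 42.4 / 3.177 = 13.3 ng/mL (concentration scales inversely with clearance).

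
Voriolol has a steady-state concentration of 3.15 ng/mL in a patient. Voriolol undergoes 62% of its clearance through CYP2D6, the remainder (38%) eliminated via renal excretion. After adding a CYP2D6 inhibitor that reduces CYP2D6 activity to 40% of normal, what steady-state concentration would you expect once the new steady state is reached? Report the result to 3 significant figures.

5.02 ng/mL

The CYP2D6 pathway (62% of clearance) is reduced to 0.4× activity: 0.62 × 0.4 = 0.248.
Non-CYP routes (38%) are unchanged.
New clearance relative to baseline: 0.248 + 0.38 = 0.628.
Steady-state concentration ∝ 1/CL, so new value = 3.15 / 0.628 = 5.02 ng/mL.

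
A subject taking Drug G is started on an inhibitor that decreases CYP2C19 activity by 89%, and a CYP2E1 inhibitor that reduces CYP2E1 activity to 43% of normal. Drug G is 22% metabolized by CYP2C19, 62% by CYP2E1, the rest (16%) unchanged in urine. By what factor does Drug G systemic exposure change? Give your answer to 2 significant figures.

The CYP2C19 pathway (22% of clearance) falls to 0.11× activity: 0.22 × 0.11 = 0.0242.
The CYP2E1 pathway (62% of clearance) drops to 0.43× activity: 0.62 × 0.43 = 0.2666.
Non-CYP routes (16%) are unchanged.
New clearance relative to baseline: 0.0242 + 0.2666 + 0.16 = 0.4508.
Because systemic exposure varies inversely with clearance, the combined effect is 1 / 0.4508 = 2.2.

2.2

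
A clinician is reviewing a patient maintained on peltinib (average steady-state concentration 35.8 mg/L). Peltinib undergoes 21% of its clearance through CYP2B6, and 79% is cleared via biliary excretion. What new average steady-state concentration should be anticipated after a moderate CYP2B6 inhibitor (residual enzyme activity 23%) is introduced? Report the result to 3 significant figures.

42.7 mg/L

The CYP2B6 pathway (21% of clearance) is reduced to 0.23× activity: 0.21 × 0.23 = 0.0483.
Non-CYP routes (79%) are unchanged.
New clearance relative to baseline: 0.0483 + 0.79 = 0.8383.
With dosing unchanged, average steady-state concentration scales as 1/CL: 35.8 / 0.8383 = 42.7 mg/L.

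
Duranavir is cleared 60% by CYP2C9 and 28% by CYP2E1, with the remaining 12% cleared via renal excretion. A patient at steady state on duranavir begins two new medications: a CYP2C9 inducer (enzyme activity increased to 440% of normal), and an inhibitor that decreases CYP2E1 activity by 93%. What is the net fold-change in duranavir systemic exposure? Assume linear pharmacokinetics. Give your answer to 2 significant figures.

CYP2C9: 0.6 × 4.4 = 2.64
CYP2E1: 0.28 × 0.07 = 0.0196
Other: 0.12 (unchanged)
New clearance relative to baseline: 2.64 + 0.0196 + 0.12 = 2.7796.
Systemic exposure ∝ 1/CL: fold-change = 1 / 2.7796 = 0.36.

0.36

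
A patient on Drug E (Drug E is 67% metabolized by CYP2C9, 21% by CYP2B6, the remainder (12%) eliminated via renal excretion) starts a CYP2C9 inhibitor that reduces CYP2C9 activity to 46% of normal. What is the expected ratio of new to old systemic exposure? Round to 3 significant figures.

The CYP2C9 pathway (67% of clearance) falls to 0.46× activity: 0.67 × 0.46 = 0.3082.
CYP2B6 (21%) and the residual 12% are unaffected.
New clearance relative to baseline: 0.3082 + 0.21 + 0.12 = 0.6382.
Systemic exposure ratio = CL_old/CL_new = 1 / 0.6382 = 1.57.

1.57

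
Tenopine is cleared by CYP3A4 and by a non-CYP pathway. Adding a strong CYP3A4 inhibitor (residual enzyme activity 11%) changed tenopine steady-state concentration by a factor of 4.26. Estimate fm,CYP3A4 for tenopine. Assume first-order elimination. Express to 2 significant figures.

0.86

Let x = fm,CYP3A4. Because steady-state concentration ∝ 1/CL, relative clearance fell to 1/4.26 = 0.2347.
Only the CYP3A4 route changed, so 0.2347 = x·0.11 + (1 − x), giving x = 0.86.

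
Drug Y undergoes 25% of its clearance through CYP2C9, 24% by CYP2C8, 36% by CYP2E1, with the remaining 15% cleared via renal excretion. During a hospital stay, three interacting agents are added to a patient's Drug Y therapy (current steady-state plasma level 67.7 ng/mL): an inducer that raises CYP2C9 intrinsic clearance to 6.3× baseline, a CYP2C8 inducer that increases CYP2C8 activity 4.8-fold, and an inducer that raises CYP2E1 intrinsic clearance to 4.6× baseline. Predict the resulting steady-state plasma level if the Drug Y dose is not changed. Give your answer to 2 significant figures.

CYP2C9: 0.25 × 6.3 = 1.575
CYP2C8: 0.24 × 4.8 = 1.152
CYP2E1: 0.36 × 4.6 = 1.656
Other: 0.15 (unchanged)
Relative clearance = 1.575 + 1.152 + 1.656 + 0.15 = 4.533.
New steady-state plasma level = 67.7 / 4.533 = 15 ng/mL (concentration scales inversely with clearance).

15 ng/mL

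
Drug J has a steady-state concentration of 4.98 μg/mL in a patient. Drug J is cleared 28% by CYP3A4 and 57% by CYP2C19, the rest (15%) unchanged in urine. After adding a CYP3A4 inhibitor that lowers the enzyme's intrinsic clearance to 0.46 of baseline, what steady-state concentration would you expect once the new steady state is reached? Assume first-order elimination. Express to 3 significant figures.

The CYP3A4 pathway (28% of clearance) is reduced to 0.46× activity: 0.28 × 0.46 = 0.1288.
CYP2C19 (57%) and the residual 15% are unaffected.
Relative clearance = 0.1288 + 0.57 + 0.15 = 0.8488.
Steady-state concentration ∝ 1/CL, so new value = 4.98 / 0.8488 = 5.87 μg/mL.

5.87 μg/mL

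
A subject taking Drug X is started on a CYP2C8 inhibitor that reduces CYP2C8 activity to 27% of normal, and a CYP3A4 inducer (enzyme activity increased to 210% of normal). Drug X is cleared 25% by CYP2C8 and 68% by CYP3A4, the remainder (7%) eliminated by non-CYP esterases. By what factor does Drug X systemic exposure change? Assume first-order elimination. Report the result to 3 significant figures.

0.639

The CYP2C8 pathway (25% of clearance) drops to 0.27× activity: 0.25 × 0.27 = 0.0675.
The CYP3A4 pathway (68% of clearance) rises to 2.1× activity: 0.68 × 2.1 = 1.428.
The remaining 7% of clearance is unaffected.
New clearance relative to baseline: 0.0675 + 1.428 + 0.07 = 1.5655.
Systemic exposure ∝ 1/CL: fold-change = 1 / 1.5655 = 0.639.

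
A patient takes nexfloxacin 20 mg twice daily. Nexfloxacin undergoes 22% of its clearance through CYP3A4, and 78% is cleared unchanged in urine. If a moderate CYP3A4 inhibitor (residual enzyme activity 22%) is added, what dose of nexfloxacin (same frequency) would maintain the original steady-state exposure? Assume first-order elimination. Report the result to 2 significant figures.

17 mg

The CYP3A4 pathway (22% of clearance) drops to 0.22× activity: 0.22 × 0.22 = 0.0484.
Non-CYP routes (78%) are unchanged.
New clearance relative to baseline: 0.0484 + 0.78 = 0.8284.
To maintain the same steady-state level, dose must scale with clearance: new dose = 20 × 0.8284 = 17 mg.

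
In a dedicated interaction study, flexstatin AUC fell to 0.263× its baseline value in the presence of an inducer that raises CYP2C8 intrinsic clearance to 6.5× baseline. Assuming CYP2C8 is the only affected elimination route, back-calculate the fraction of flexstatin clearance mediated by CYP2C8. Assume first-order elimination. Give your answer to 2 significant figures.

Let x = fm,CYP2C8. Because AUC ∝ 1/CL, relative clearance rose to 1/0.263 = 3.802.
Setting x·6.5 + (1 − x) = 3.802 and solving: x = (3.802 − 1)/(6.5 − 1) = 0.51.

0.51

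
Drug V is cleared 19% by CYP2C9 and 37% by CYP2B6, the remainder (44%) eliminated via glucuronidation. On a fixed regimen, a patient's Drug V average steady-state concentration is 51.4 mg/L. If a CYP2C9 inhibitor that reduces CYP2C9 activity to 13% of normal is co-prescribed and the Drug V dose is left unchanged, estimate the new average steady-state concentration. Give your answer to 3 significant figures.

The CYP2C9 pathway (19% of clearance) drops to 0.13× activity: 0.19 × 0.13 = 0.0247.
CYP2B6 (37%) and the residual 44% are unaffected.
CL_new/CL_old = 0.0247 + 0.37 + 0.44 = 0.8347.
Average steady-state concentration ∝ 1/CL, so new value = 51.4 / 0.8347 = 61.6 mg/L.

61.6 mg/L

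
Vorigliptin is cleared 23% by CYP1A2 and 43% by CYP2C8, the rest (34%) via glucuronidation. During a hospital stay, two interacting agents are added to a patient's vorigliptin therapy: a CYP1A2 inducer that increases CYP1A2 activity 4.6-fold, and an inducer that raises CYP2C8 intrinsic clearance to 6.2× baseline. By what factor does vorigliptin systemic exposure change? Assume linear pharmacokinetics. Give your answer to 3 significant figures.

0.246

The CYP1A2 pathway (23% of clearance) is boosted to 4.6× activity: 0.23 × 4.6 = 1.058.
The CYP2C8 pathway (43% of clearance) increases to 6.2× activity: 0.43 × 6.2 = 2.666.
The remaining 34% of clearance is unaffected.
CL_new/CL_old = 1.058 + 2.666 + 0.34 = 4.064.
Systemic exposure ∝ 1/CL: fold-change = 1 / 4.064 = 0.246.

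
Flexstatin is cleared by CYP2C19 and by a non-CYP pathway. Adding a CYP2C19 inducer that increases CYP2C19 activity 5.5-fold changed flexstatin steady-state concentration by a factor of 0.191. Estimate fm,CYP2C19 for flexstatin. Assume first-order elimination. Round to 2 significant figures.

CL'/CL = 1 / 0.191 = 5.236
5.5·fm + (1 − fm) = 5.236
fm = (5.236 − 1) / (5.5 − 1) = 0.94

0.94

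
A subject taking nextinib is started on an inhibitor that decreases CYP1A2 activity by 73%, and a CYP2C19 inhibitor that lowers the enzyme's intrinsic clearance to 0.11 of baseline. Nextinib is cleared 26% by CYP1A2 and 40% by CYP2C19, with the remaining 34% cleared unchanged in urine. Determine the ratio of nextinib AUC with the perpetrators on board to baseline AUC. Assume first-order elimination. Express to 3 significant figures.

2.20

The CYP1A2 pathway (26% of clearance) falls to 0.27× activity: 0.26 × 0.27 = 0.0702.
The CYP2C19 pathway (40% of clearance) drops to 0.11× activity: 0.4 × 0.11 = 0.044.
The remaining 34% of clearance is unaffected.
New clearance relative to baseline: 0.0702 + 0.044 + 0.34 = 0.4542.
Net AUC ratio = 1 / 0.4542 = 2.20.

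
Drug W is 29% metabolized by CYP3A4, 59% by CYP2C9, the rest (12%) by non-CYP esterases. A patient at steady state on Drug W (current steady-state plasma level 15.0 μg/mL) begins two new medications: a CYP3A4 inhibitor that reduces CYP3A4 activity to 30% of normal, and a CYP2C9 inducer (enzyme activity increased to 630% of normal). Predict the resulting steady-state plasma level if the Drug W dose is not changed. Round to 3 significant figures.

The CYP3A4 pathway (29% of clearance) drops to 0.3× activity: 0.29 × 0.3 = 0.087.
The CYP2C9 pathway (59% of clearance) rises to 6.3× activity: 0.59 × 6.3 = 3.717.
Non-CYP routes (12%) are unchanged.
New clearance relative to baseline: 0.087 + 3.717 + 0.12 = 3.924.
New steady-state plasma level = 15.0 / 3.924 = 3.82 μg/mL (concentration scales inversely with clearance).

3.82 μg/mL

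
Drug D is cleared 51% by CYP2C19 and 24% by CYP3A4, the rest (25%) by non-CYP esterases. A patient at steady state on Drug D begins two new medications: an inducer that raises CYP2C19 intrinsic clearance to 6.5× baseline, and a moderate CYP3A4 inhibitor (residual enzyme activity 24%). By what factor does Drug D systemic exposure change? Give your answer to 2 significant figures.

0.28

The CYP2C19 pathway (51% of clearance) rises to 6.5× activity: 0.51 × 6.5 = 3.315.
The CYP3A4 pathway (24% of clearance) drops to 0.24× activity: 0.24 × 0.24 = 0.0576.
The remaining 25% of clearance is unaffected.
CL_new/CL_old = 3.315 + 0.0576 + 0.25 = 3.6226.
Net systemic exposure ratio = 1 / 3.6226 = 0.28.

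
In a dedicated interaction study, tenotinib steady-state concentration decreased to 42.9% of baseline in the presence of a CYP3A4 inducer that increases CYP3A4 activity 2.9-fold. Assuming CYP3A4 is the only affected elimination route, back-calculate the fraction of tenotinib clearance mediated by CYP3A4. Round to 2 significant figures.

CL'/CL = 1 / 0.429 = 2.331
2.9·fm + (1 − fm) = 2.331
fm = (2.331 − 1) / (2.9 − 1) = 0.70

0.70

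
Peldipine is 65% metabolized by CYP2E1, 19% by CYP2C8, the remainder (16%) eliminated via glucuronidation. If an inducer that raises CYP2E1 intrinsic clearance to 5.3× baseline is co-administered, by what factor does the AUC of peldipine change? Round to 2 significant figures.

0.26

The CYP2E1 pathway (65% of clearance) is boosted to 5.3× activity: 0.65 × 5.3 = 3.445.
CYP2C8 (19%) and the residual 16% are unaffected.
Relative clearance = 3.445 + 0.19 + 0.16 = 3.795.
AUC ratio = CL_old/CL_new = 1 / 3.795 = 0.26.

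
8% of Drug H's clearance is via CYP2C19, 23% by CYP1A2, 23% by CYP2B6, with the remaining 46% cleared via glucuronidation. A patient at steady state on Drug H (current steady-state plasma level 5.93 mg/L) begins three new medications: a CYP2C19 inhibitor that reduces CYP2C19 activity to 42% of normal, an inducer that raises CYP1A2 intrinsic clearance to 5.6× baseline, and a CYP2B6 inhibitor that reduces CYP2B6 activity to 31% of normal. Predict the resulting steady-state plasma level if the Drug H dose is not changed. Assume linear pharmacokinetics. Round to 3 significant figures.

The CYP2C19 pathway (8% of clearance) drops to 0.42× activity: 0.08 × 0.42 = 0.0336.
The CYP1A2 pathway (23% of clearance) increases to 5.6× activity: 0.23 × 5.6 = 1.288.
The CYP2B6 pathway (23% of clearance) is reduced to 0.31× activity: 0.23 × 0.31 = 0.0713.
Non-CYP routes (46%) are unchanged.
Relative clearance = 0.0336 + 1.288 + 0.0713 + 0.46 = 1.8529.
Steady-state plasma level ∝ 1/CL: new value = 5.93 / 1.8529 = 3.20 mg/L.

3.20 mg/L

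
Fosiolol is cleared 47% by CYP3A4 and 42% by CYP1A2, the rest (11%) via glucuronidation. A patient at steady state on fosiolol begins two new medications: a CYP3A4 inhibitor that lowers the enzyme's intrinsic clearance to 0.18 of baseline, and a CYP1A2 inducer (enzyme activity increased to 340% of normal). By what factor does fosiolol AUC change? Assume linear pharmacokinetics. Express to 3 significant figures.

0.616

CYP3A4: 0.47 × 0.18 = 0.0846
CYP1A2: 0.42 × 3.4 = 1.428
Other: 0.11 (unchanged)
New clearance relative to baseline: 0.0846 + 1.428 + 0.11 = 1.6226.
AUC ∝ 1/CL: fold-change = 1 / 1.6226 = 0.616.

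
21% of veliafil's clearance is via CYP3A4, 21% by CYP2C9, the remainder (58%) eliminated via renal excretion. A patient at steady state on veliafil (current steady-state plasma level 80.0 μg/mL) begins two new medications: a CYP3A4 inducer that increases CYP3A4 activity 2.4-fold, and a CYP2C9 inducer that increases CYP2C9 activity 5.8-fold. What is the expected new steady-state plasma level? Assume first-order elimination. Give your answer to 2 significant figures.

The CYP3A4 pathway (21% of clearance) is boosted to 2.4× activity: 0.21 × 2.4 = 0.504.
The CYP2C9 pathway (21% of clearance) rises to 5.8× activity: 0.21 × 5.8 = 1.218.
Non-CYP routes (58%) are unchanged.
CL_new/CL_old = 0.504 + 1.218 + 0.58 = 2.302.
Steady-state plasma level ∝ 1/CL: new value = 80.0 / 2.302 = 35 μg/mL.

35 μg/mL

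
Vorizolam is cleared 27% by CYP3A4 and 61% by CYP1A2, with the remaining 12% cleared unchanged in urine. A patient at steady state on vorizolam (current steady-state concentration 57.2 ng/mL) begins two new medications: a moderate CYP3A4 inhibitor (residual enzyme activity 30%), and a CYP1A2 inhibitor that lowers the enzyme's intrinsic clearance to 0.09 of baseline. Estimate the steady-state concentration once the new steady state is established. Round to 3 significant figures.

CYP3A4: 0.27 × 0.3 = 0.081
CYP1A2: 0.61 × 0.09 = 0.0549
Other: 0.12 (unchanged)
New clearance relative to baseline: 0.081 + 0.0549 + 0.12 = 0.2559.
Steady-state concentration ∝ 1/CL: new value = 57.2 / 0.2559 = 224 ng/mL.

224 ng/mL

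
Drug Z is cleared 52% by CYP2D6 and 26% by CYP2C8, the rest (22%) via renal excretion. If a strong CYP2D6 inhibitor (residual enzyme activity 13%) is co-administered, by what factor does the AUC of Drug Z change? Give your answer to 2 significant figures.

The CYP2D6 pathway (52% of clearance) falls to 0.13× activity: 0.52 × 0.13 = 0.0676.
CYP2C8 (26%) and the residual 22% are unaffected.
CL_new/CL_old = 0.0676 + 0.26 + 0.22 = 0.5476.
Since AUC ∝ 1/CL, the ratio is 1 / 0.5476 = 1.8.

1.8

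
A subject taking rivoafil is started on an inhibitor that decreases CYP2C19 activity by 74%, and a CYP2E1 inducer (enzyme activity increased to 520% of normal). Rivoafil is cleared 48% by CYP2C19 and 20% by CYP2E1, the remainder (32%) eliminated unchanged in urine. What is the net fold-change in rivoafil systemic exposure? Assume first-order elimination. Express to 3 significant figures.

The CYP2C19 pathway (48% of clearance) drops to 0.26× activity: 0.48 × 0.26 = 0.1248.
The CYP2E1 pathway (20% of clearance) increases to 5.2× activity: 0.2 × 5.2 = 1.04.
Non-CYP routes (32%) are unchanged.
CL_new/CL_old = 0.1248 + 1.04 + 0.32 = 1.4848.
Because systemic exposure varies inversely with clearance, the combined effect is 1 / 1.4848 = 0.673.

0.673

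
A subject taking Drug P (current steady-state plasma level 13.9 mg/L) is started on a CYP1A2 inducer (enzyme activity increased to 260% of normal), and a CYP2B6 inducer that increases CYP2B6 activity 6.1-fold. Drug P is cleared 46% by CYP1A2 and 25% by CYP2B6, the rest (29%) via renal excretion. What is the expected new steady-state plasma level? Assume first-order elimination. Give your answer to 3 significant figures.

The CYP1A2 pathway (46% of clearance) rises to 2.6× activity: 0.46 × 2.6 = 1.196.
The CYP2B6 pathway (25% of clearance) increases to 6.1× activity: 0.25 × 6.1 = 1.525.
Non-CYP routes (29%) are unchanged.
CL_new/CL_old = 1.196 + 1.525 + 0.29 = 3.011.
Steady-state plasma level ∝ 1/CL: new value = 13.9 / 3.011 = 4.62 mg/L.

4.62 mg/L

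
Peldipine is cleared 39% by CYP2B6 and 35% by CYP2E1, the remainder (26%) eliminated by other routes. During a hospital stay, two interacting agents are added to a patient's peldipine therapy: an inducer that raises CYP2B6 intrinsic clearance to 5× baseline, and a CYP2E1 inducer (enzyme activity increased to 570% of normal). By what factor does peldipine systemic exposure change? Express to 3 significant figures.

The CYP2B6 pathway (39% of clearance) increases to 5× activity: 0.39 × 5 = 1.95.
The CYP2E1 pathway (35% of clearance) rises to 5.7× activity: 0.35 × 5.7 = 1.995.
Non-CYP routes (26%) are unchanged.
CL_new/CL_old = 1.95 + 1.995 + 0.26 = 4.205.
Systemic exposure ∝ 1/CL: fold-change = 1 / 4.205 = 0.238.

0.238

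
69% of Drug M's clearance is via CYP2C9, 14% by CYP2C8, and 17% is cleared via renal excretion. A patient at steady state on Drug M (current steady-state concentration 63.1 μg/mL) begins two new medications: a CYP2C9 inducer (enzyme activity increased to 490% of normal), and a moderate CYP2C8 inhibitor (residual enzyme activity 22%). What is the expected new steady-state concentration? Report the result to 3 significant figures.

17.6 μg/mL

CYP2C9: 0.69 × 4.9 = 3.381
CYP2C8: 0.14 × 0.22 = 0.0308
Other: 0.17 (unchanged)
New clearance relative to baseline: 3.381 + 0.0308 + 0.17 = 3.5818.
New steady-state concentration = 63.1 / 3.5818 = 17.6 μg/mL (concentration scales inversely with clearance).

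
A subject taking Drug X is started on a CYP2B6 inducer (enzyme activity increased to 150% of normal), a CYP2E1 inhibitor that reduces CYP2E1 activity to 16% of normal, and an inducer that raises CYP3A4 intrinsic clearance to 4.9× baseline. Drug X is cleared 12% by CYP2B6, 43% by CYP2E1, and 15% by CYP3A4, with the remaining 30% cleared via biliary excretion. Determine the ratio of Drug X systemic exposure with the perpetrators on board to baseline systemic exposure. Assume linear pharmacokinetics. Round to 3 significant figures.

The CYP2B6 pathway (12% of clearance) is boosted to 1.5× activity: 0.12 × 1.5 = 0.18.
The CYP2E1 pathway (43% of clearance) is reduced to 0.16× activity: 0.43 × 0.16 = 0.0688.
The CYP3A4 pathway (15% of clearance) increases to 4.9× activity: 0.15 × 4.9 = 0.735.
Non-CYP routes (30%) are unchanged.
CL_new/CL_old = 0.18 + 0.0688 + 0.735 + 0.3 = 1.2838.
Net systemic exposure ratio = 1 / 1.2838 = 0.779.

0.779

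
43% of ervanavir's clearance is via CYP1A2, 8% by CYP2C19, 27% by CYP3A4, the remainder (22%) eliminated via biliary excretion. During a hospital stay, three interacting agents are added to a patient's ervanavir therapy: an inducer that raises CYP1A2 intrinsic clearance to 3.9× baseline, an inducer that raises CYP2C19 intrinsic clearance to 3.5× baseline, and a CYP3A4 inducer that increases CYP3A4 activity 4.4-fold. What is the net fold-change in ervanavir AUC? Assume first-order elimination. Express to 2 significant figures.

The CYP1A2 pathway (43% of clearance) is boosted to 3.9× activity: 0.43 × 3.9 = 1.677.
The CYP2C19 pathway (8% of clearance) increases to 3.5× activity: 0.08 × 3.5 = 0.28.
The CYP3A4 pathway (27% of clearance) is boosted to 4.4× activity: 0.27 × 4.4 = 1.188.
Non-CYP routes (22%) are unchanged.
CL_new/CL_old = 1.677 + 0.28 + 1.188 + 0.22 = 3.365.
Because AUC varies inversely with clearance, the combined effect is 1 / 3.365 = 0.30.

0.30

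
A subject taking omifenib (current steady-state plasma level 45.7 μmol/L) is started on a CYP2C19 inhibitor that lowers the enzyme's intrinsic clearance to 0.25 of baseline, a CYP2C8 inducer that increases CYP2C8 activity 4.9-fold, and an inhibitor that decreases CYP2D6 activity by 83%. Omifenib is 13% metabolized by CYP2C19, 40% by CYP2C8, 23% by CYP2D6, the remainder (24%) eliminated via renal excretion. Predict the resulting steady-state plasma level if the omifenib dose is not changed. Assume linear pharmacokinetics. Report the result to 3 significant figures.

The CYP2C19 pathway (13% of clearance) falls to 0.25× activity: 0.13 × 0.25 = 0.0325.
The CYP2C8 pathway (40% of clearance) is boosted to 4.9× activity: 0.4 × 4.9 = 1.96.
The CYP2D6 pathway (23% of clearance) drops to 0.17× activity: 0.23 × 0.17 = 0.0391.
Non-CYP routes (24%) are unchanged.
CL_new/CL_old = 0.0325 + 1.96 + 0.0391 + 0.24 = 2.2716.
Dividing the baseline by the relative clearance: 45.7 / 2.2716 = 20.1 μmol/L.

20.1 μmol/L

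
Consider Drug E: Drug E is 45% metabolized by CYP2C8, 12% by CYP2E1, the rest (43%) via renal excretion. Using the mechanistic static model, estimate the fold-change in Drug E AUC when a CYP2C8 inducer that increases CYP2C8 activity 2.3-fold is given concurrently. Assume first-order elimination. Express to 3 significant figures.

The CYP2C8 pathway (45% of clearance) increases to 2.3× activity: 0.45 × 2.3 = 1.035.
CYP2E1 (12%) and the residual 43% are unaffected.
CL_new/CL_old = 1.035 + 0.12 + 0.43 = 1.585.
AUC is inversely proportional to clearance, so the fold-change is 1 / 1.585 = 0.631.

0.631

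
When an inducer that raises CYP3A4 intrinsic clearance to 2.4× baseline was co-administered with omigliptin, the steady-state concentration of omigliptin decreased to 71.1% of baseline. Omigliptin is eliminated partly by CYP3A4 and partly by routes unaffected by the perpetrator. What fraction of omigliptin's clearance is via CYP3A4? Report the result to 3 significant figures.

0.290

CL'/CL = 1 / 0.711 = 1.406
2.4·fm + (1 − fm) = 1.406
fm = (1.406 − 1) / (2.4 − 1) = 0.290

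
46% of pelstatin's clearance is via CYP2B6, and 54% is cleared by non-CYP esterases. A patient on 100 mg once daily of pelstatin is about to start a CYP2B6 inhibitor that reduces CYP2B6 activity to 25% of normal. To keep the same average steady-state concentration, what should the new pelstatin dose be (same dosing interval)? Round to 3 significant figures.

The CYP2B6 pathway (46% of clearance) is reduced to 0.25× activity: 0.46 × 0.25 = 0.115.
Non-CYP routes (54%) are unchanged.
Relative clearance = 0.115 + 0.54 = 0.655.
Exposure is unchanged when dose changes in proportion to clearance. New dose = 100 mg × 0.655 = 65.5 mg.

65.5 mg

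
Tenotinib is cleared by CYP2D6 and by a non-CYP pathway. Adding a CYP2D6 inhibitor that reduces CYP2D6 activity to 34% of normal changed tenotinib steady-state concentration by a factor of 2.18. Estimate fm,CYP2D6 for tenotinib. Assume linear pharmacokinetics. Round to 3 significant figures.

Write x for the fraction cleared via CYP2D6. The observed steady-state concentration change means clearance fell to 1/2.18 = 0.4587 of baseline.
Only the CYP2D6 route changed, so 0.4587 = x·0.34 + (1 − x), giving x = 0.820.

0.820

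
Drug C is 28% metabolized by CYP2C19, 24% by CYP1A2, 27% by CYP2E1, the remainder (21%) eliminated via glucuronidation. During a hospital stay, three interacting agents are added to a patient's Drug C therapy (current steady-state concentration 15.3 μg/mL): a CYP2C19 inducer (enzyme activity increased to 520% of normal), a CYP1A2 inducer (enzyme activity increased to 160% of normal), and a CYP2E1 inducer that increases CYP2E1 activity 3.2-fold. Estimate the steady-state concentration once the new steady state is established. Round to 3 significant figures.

The CYP2C19 pathway (28% of clearance) rises to 5.2× activity: 0.28 × 5.2 = 1.456.
The CYP1A2 pathway (24% of clearance) increases to 1.6× activity: 0.24 × 1.6 = 0.384.
The CYP2E1 pathway (27% of clearance) rises to 3.2× activity: 0.27 × 3.2 = 0.864.
The remaining 21% of clearance is unaffected.
New clearance relative to baseline: 1.456 + 0.384 + 0.864 + 0.21 = 2.914.
Steady-state concentration ∝ 1/CL: new value = 15.3 / 2.914 = 5.25 μg/mL.

5.25 μg/mL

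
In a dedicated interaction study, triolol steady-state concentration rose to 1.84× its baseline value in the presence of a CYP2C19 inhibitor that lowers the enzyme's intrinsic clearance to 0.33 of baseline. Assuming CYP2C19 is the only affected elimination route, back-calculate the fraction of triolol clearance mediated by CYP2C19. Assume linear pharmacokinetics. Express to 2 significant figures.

0.68

CL'/CL = 1 / 1.84 = 0.5435
0.33·fm + (1 − fm) = 0.5435
fm = (0.5435 − 1) / (0.33 − 1) = 0.68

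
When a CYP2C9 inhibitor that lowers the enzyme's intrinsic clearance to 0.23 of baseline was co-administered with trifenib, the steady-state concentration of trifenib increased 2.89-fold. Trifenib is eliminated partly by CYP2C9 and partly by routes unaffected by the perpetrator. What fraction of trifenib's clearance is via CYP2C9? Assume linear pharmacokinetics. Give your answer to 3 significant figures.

CL'/CL = 1 / 2.89 = 0.346
0.23·fm + (1 − fm) = 0.346
fm = (0.346 − 1) / (0.23 − 1) = 0.849

0.849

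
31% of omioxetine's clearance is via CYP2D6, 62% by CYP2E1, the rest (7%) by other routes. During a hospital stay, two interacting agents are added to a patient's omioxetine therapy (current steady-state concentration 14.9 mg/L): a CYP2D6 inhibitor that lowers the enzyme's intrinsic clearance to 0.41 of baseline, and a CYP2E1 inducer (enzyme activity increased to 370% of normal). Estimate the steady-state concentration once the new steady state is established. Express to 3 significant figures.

5.98 mg/L

The CYP2D6 pathway (31% of clearance) drops to 0.41× activity: 0.31 × 0.41 = 0.1271.
The CYP2E1 pathway (62% of clearance) rises to 3.7× activity: 0.62 × 3.7 = 2.294.
The remaining 7% of clearance is unaffected.
Relative clearance = 0.1271 + 2.294 + 0.07 = 2.4911.
New steady-state concentration = 14.9 / 2.4911 = 5.98 mg/L (concentration scales inversely with clearance).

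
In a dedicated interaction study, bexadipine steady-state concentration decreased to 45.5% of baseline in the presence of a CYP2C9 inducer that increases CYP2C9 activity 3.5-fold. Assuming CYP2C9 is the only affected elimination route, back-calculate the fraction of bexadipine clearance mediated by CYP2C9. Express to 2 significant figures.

0.48

Let fm be the CYP2C9 fraction. New clearance relative to baseline = fm × 3.5 + (1 − fm).
Steady-state concentration ratio = 1 / (new CL fraction), so new CL fraction = 1 / 0.455 = 2.198.
fm × 3.5 + 1 − fm = 2.198  ⇒  fm × (3.5 − 1) = 1.198  ⇒  fm = 0.48.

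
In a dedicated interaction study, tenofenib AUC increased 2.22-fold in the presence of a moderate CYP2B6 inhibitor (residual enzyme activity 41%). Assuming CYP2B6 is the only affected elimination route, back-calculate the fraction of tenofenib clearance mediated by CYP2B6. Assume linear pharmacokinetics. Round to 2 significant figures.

Let fm be the CYP2B6 fraction. New clearance relative to baseline = fm × 0.41 + (1 − fm).
AUC ratio = 1 / (new CL fraction), so new CL fraction = 1 / 2.22 = 0.4505.
fm × 0.41 + 1 − fm = 0.4505  ⇒  fm × (0.41 − 1) = −0.5495  ⇒  fm = 0.93.

0.93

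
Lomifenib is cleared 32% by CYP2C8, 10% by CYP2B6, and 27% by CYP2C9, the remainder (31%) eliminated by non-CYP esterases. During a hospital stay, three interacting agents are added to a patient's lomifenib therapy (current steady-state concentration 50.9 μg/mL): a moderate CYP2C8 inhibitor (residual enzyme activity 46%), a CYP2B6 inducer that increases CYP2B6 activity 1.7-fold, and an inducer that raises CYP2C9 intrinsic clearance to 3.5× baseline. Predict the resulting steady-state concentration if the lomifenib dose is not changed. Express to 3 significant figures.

CYP2C8: 0.32 × 0.46 = 0.1472
CYP2B6: 0.1 × 1.7 = 0.17
CYP2C9: 0.27 × 3.5 = 0.945
Other: 0.31 (unchanged)
Relative clearance = 0.1472 + 0.17 + 0.945 + 0.31 = 1.5722.
New steady-state concentration = 50.9 / 1.5722 = 32.4 μg/mL (concentration scales inversely with clearance).

32.4 μg/mL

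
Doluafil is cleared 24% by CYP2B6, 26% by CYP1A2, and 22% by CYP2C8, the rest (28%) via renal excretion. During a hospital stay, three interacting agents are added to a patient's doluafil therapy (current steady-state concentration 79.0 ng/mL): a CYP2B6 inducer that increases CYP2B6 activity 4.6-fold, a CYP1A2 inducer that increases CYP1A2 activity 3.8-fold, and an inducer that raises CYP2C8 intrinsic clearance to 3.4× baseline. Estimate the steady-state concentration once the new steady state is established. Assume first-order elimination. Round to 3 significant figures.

The CYP2B6 pathway (24% of clearance) is boosted to 4.6× activity: 0.24 × 4.6 = 1.104.
The CYP1A2 pathway (26% of clearance) increases to 3.8× activity: 0.26 × 3.8 = 0.988.
The CYP2C8 pathway (22% of clearance) increases to 3.4× activity: 0.22 × 3.4 = 0.748.
The remaining 28% of clearance is unaffected.
New clearance relative to baseline: 1.104 + 0.988 + 0.748 + 0.28 = 3.12.
Dividing the baseline by the relative clearance: 79.0 / 3.12 = 25.3 ng/mL.

25.3 ng/mL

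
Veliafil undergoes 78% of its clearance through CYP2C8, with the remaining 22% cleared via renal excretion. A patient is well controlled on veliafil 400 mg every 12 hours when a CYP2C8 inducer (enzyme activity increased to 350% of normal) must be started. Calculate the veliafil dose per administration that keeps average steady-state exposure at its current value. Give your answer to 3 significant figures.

The CYP2C8 pathway (78% of clearance) is boosted to 3.5× activity: 0.78 × 3.5 = 2.73.
The remaining 22% of clearance is unaffected.
New clearance relative to baseline: 2.73 + 0.22 = 2.95.
To maintain the same steady-state level, dose must scale with clearance: new dose = 400 × 2.95 = 1.18 × 10³ mg.

1.18 × 10³ mg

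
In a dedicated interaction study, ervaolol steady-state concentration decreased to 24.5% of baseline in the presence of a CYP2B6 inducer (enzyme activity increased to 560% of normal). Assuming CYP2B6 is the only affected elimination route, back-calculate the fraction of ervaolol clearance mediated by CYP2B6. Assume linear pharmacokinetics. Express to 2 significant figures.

Call the CYP2B6 fraction fm. After the interaction, CL_new/CL_old = fm × 5.6 + (1 − fm).
Steady-state concentration ratio = 1 / (new CL fraction), so new CL fraction = 1 / 0.245 = 4.082.
fm × 5.6 + 1 − fm = 4.082  ⇒  fm × (5.6 − 1) = 3.082  ⇒  fm = 0.67.

0.67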